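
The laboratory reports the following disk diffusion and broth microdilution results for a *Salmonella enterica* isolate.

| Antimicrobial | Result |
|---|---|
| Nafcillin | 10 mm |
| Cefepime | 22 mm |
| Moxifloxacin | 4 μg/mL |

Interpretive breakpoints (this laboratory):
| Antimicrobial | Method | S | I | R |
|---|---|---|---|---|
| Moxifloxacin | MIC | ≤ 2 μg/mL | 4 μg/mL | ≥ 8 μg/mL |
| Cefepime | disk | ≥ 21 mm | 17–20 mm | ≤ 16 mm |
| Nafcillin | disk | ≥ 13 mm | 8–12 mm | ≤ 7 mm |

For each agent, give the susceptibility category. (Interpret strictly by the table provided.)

I, S, I

Nafcillin: 10 mm is in 8–12 mm → Intermediate
Cefepime: 22 mm is ≥ 21 mm ⇒ Susceptible
Moxifloxacin 4 μg/mL: = 4 μg/mL — Intermediate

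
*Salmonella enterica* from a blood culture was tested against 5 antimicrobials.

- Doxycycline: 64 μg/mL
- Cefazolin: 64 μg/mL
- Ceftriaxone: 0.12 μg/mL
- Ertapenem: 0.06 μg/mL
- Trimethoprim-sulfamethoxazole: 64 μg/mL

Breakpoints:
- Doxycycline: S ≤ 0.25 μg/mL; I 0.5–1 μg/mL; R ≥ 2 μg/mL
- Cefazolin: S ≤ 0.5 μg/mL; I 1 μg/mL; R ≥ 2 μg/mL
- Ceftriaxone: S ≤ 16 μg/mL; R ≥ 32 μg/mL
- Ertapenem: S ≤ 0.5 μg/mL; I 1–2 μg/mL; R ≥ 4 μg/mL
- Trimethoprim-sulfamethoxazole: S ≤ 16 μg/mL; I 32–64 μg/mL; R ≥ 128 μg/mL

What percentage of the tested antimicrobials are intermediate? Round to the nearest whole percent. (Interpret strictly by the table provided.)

Doxycycline: 64 μg/mL is ≥ 2 μg/mL ⇒ resistant
Cefazolin (64 μg/mL) ≥ 2 μg/mL ⇒ Resistant
Ceftriaxone: 0.12 μg/mL is ≤ 16 μg/mL ⇒ Susceptible
Ertapenem: 0.06 μg/mL is ≤ 0.5 μg/mL — Susceptible
Trimethoprim-sulfamethoxazole (64 μg/mL) in 32–64 μg/mL — intermediate
Intermediate: 1/5

20%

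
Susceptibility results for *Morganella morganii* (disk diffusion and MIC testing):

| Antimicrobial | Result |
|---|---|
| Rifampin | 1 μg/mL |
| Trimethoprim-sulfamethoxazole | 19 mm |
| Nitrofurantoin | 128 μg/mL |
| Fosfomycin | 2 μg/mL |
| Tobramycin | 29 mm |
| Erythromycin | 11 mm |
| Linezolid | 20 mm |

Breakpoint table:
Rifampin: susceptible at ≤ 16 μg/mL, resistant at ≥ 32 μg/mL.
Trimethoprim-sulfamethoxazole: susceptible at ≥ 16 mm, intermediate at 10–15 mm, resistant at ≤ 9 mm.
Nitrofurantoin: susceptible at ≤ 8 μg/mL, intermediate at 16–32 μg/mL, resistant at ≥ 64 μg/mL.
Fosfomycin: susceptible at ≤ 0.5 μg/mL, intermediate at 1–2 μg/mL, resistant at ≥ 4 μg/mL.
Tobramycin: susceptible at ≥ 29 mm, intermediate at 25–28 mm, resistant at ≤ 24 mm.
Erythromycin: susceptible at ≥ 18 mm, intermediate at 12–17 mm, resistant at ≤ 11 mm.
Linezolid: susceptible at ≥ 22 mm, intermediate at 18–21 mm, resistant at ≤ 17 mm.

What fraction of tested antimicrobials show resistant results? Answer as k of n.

2 of 7

Rifampin: 1 μg/mL is ≤ 16 μg/mL — susceptible
Trimethoprim-sulfamethoxazole (19 mm) ≥ 16 mm — Susceptible
Nitrofurantoin 128 μg/mL: ≥ 64 μg/mL ⇒ resistant
Fosfomycin: 2 μg/mL is in 1–2 μg/mL ⇒ Intermediate
Tobramycin 29 mm: ≥ 29 mm — susceptible
Erythromycin: 11 mm is ≤ 11 mm — Resistant
Linezolid (20 mm) in 18–21 mm — I
Resistant: 2/7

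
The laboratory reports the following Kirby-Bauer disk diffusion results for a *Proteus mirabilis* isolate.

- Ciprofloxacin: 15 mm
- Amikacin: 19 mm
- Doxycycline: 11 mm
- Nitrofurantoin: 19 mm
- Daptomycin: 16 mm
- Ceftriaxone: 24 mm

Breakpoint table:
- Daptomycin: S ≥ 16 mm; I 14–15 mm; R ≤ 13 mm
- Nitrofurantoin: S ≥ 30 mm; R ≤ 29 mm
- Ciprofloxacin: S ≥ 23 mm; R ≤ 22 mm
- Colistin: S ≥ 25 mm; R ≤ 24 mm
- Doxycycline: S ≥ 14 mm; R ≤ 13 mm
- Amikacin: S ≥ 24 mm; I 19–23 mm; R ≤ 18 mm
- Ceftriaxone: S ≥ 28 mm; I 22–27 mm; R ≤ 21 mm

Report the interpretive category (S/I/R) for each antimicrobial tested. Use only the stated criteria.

R, I, R, R, S, I

Ciprofloxacin 15 mm: ≤ 22 mm → resistant
Amikacin: 19 mm is in 19–23 mm → Intermediate
Doxycycline: 11 mm is ≤ 13 mm ⇒ resistant
Nitrofurantoin 19 mm: ≤ 29 mm — resistant
Daptomycin 16 mm: ≥ 16 mm ⇒ Susceptible
Ceftriaxone (24 mm) in 22–27 mm → Intermediate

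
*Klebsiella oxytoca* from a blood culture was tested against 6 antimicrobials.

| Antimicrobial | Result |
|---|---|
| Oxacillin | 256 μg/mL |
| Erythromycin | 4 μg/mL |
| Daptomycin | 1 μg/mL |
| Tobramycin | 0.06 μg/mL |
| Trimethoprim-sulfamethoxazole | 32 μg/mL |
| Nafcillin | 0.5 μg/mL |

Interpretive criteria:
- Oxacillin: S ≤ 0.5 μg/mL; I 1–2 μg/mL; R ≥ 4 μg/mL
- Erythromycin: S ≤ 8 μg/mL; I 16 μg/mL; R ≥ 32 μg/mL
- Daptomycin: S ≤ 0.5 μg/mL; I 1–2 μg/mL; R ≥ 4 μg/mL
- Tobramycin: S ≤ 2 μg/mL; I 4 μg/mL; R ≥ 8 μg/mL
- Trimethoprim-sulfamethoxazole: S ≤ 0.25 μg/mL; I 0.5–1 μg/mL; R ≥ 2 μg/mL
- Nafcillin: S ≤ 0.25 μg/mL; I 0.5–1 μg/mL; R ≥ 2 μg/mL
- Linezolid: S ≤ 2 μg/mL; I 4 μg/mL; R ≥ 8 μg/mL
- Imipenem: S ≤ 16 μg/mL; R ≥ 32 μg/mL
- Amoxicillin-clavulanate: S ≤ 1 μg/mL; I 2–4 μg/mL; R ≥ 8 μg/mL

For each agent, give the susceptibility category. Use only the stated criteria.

R, S, I, S, R, I

Oxacillin 256 μg/mL: ≥ 4 μg/mL — Resistant
Erythromycin: 4 μg/mL is ≤ 8 μg/mL — S
Daptomycin 1 μg/mL: in 1–2 μg/mL ⇒ I
Tobramycin: 0.06 μg/mL is ≤ 2 μg/mL — S
Trimethoprim-sulfamethoxazole (32 μg/mL) ≥ 2 μg/mL ⇒ resistant
Nafcillin 0.5 μg/mL: in 0.5–1 μg/mL → intermediate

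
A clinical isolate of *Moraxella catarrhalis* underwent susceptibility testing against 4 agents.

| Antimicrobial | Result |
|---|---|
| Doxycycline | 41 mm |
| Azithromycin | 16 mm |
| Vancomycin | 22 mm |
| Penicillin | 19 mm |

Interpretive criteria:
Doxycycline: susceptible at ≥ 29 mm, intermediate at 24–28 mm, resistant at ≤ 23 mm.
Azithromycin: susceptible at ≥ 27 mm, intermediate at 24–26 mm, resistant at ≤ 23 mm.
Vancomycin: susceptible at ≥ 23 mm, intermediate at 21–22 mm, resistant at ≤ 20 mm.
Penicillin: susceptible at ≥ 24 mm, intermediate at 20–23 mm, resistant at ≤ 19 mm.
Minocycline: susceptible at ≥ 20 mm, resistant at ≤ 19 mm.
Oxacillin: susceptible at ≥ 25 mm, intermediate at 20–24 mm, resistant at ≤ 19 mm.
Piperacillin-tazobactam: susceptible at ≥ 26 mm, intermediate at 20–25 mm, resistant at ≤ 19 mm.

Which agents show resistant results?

azithromycin, penicillin

Doxycycline 41 mm: ≥ 29 mm → susceptible
Azithromycin: 16 mm is ≤ 23 mm ⇒ Resistant
Vancomycin 22 mm: in 21–22 mm → Intermediate
Penicillin: 19 mm is ≤ 19 mm — R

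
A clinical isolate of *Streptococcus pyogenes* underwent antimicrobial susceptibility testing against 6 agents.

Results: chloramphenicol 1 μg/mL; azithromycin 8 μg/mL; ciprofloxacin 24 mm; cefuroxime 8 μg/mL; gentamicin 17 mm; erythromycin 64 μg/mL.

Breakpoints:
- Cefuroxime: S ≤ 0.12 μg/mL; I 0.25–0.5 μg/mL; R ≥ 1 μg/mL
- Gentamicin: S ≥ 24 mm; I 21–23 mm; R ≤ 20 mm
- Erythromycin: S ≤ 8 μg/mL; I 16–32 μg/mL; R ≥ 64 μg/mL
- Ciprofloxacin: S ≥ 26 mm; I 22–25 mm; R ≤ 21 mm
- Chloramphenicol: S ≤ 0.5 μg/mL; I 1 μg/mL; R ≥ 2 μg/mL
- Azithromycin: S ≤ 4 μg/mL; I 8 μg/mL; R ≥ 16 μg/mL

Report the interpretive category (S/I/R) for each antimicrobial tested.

Chloramphenicol 1 μg/mL: = 1 μg/mL — Intermediate
Azithromycin: 8 μg/mL is = 8 μg/mL — I
Ciprofloxacin 24 mm: in 22–25 mm → intermediate
Cefuroxime (8 μg/mL) ≥ 1 μg/mL → R
Gentamicin (17 mm) ≤ 20 mm — resistant
Erythromycin 64 μg/mL: ≥ 64 μg/mL → resistant

I, I, I, R, R, R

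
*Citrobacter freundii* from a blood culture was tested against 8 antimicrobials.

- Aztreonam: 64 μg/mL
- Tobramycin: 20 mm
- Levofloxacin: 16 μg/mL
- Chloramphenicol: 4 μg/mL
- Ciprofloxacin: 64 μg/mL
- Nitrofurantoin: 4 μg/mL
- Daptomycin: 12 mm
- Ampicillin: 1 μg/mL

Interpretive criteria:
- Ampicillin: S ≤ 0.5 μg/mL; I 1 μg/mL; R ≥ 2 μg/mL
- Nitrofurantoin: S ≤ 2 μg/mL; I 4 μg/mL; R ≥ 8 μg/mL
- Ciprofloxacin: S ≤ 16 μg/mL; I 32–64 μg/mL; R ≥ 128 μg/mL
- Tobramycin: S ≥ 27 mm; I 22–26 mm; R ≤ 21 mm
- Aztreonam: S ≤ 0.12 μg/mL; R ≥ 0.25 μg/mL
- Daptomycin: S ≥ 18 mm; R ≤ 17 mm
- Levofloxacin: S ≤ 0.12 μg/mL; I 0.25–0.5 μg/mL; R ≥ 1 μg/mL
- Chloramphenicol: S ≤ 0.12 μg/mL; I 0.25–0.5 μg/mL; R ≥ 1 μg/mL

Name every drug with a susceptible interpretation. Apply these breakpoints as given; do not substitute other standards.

Aztreonam (64 μg/mL) ≥ 0.25 μg/mL → resistant
Tobramycin: 20 mm is ≤ 21 mm — R
Levofloxacin: 16 μg/mL is ≥ 1 μg/mL → R
Chloramphenicol: 4 μg/mL is ≥ 1 μg/mL — Resistant
Ciprofloxacin (64 μg/mL) in 32–64 μg/mL — intermediate
Nitrofurantoin: 4 μg/mL is = 4 μg/mL — Intermediate
Daptomycin: 12 mm is ≤ 17 mm ⇒ resistant
Ampicillin: 1 μg/mL is = 1 μg/mL — intermediate

none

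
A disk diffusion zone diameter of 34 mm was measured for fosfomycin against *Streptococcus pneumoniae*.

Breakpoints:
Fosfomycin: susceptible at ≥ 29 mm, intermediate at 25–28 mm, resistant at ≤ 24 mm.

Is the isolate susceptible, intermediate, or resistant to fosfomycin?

Fosfomycin (34 mm) ≥ 29 mm — Susceptible

S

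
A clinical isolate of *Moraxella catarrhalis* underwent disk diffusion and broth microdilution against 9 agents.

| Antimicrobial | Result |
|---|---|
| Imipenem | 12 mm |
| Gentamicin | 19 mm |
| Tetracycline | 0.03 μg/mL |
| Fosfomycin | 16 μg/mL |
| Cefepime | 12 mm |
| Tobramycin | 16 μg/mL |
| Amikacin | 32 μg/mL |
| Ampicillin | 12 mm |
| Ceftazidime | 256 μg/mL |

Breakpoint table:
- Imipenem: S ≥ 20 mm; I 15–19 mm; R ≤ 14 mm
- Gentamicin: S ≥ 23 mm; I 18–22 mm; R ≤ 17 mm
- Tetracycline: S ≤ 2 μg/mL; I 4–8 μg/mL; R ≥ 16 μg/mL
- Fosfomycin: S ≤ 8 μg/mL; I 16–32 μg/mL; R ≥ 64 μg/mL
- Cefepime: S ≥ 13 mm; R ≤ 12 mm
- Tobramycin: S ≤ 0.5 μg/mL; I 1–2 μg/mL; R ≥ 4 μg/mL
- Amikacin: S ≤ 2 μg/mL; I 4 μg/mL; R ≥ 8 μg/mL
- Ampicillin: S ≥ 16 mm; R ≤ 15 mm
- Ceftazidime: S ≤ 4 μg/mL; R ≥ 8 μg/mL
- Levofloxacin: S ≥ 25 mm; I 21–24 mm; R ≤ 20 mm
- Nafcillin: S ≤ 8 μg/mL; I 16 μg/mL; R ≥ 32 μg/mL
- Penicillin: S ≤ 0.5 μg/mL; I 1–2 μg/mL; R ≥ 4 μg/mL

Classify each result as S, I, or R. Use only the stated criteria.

Imipenem: 12 mm is ≤ 14 mm — Resistant
Gentamicin (19 mm) in 18–22 mm — I
Tetracycline: 0.03 μg/mL is ≤ 2 μg/mL — Susceptible
Fosfomycin: 16 μg/mL is in 16–32 μg/mL — Intermediate
Cefepime: 12 mm is ≤ 12 mm ⇒ R
Tobramycin (16 μg/mL) ≥ 4 μg/mL ⇒ Resistant
Amikacin (32 μg/mL) ≥ 8 μg/mL — Resistant
Ampicillin (12 mm) ≤ 15 mm — R
Ceftazidime 256 μg/mL: ≥ 8 μg/mL — resistant

R, I, S, I, R, R, R, R, R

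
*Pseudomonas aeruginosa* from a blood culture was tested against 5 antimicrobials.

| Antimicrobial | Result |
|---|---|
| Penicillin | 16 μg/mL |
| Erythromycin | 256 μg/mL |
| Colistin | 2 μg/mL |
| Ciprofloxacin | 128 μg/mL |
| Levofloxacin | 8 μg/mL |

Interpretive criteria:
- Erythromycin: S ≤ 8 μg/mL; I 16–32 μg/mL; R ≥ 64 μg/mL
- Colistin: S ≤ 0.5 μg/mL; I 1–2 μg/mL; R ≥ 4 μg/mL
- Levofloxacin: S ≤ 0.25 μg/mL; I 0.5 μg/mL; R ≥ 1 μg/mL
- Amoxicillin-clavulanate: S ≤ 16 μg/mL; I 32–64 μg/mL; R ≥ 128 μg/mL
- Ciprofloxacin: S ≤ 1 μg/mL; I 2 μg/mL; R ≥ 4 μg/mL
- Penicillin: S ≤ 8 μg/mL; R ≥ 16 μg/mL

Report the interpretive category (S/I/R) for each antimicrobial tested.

Penicillin (16 μg/mL) ≥ 16 μg/mL — resistant
Erythromycin: 256 μg/mL is ≥ 64 μg/mL → Resistant
Colistin (2 μg/mL) in 1–2 μg/mL — I
Ciprofloxacin (128 μg/mL) ≥ 4 μg/mL → resistant
Levofloxacin 8 μg/mL: ≥ 1 μg/mL ⇒ Resistant

R, R, I, R, R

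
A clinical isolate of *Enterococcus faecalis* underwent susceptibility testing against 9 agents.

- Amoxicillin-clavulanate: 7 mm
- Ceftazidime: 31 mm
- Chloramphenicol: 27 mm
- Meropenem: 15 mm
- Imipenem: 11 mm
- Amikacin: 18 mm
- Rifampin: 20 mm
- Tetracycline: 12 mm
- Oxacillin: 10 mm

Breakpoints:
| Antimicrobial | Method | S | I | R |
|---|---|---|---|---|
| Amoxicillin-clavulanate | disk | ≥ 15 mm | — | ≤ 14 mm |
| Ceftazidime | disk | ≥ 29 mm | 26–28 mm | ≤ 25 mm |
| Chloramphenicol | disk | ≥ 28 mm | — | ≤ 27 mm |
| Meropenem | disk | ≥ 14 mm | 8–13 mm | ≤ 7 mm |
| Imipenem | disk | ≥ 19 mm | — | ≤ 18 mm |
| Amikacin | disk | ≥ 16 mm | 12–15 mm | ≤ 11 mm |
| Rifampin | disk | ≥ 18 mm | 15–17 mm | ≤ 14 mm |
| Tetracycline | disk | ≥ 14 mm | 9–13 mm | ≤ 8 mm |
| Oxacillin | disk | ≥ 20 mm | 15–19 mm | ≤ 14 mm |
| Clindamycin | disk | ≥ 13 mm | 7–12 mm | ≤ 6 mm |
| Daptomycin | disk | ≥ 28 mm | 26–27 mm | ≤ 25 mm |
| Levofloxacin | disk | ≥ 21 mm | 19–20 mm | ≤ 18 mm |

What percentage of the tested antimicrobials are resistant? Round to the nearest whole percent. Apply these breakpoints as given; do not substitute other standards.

44%

Amoxicillin-clavulanate (7 mm) ≤ 14 mm → R
Ceftazidime (31 mm) ≥ 29 mm → Susceptible
Chloramphenicol: 27 mm is ≤ 27 mm — Resistant
Meropenem 15 mm: ≥ 14 mm — Susceptible
Imipenem 11 mm: ≤ 18 mm — resistant
Amikacin (18 mm) ≥ 16 mm — Susceptible
Rifampin 20 mm: ≥ 18 mm — Susceptible
Tetracycline 12 mm: in 9–13 mm ⇒ Intermediate
Oxacillin 10 mm: ≤ 14 mm → resistant
Resistant: 4/9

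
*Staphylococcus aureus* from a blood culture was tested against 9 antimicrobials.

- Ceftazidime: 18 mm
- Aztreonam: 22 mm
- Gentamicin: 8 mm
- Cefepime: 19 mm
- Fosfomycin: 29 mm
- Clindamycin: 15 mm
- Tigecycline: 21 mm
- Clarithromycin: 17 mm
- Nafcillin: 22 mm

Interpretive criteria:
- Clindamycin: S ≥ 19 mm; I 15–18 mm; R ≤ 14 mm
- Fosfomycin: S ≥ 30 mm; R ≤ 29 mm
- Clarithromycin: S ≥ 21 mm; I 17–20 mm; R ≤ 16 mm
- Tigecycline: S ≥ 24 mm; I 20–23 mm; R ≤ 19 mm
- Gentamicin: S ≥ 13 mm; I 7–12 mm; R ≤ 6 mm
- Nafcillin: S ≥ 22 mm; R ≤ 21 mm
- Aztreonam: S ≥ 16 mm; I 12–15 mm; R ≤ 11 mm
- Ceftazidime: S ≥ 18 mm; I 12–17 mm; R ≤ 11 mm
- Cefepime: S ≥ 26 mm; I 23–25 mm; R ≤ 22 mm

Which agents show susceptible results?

ceftazidime, aztreonam, nafcillin

Ceftazidime: 18 mm is ≥ 18 mm → S
Aztreonam (22 mm) ≥ 16 mm ⇒ Susceptible
Gentamicin (8 mm) in 7–12 mm ⇒ intermediate
Cefepime (19 mm) ≤ 22 mm ⇒ resistant
Fosfomycin (29 mm) ≤ 29 mm → Resistant
Clindamycin (15 mm) in 15–18 mm → I
Tigecycline 21 mm: in 20–23 mm ⇒ Intermediate
Clarithromycin: 17 mm is in 17–20 mm — intermediate
Nafcillin 22 mm: ≥ 22 mm → Susceptible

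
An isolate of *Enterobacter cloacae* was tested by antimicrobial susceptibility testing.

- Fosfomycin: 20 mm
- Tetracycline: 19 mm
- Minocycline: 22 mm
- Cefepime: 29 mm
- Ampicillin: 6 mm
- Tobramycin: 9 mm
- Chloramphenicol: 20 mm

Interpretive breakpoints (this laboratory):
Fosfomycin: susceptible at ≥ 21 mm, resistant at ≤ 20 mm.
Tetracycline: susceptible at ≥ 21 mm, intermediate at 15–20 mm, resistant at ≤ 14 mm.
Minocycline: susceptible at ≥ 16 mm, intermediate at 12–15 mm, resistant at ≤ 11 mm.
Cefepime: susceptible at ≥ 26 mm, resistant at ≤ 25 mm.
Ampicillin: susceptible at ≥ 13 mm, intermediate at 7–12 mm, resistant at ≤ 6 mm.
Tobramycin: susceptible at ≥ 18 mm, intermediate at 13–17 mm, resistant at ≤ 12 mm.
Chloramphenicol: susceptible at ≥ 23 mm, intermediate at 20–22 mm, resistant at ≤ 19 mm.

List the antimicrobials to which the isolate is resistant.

Fosfomycin (20 mm) ≤ 20 mm — R
Tetracycline (19 mm) in 15–20 mm — Intermediate
Minocycline 22 mm: ≥ 16 mm ⇒ Susceptible
Cefepime: 29 mm is ≥ 26 mm — S
Ampicillin (6 mm) ≤ 6 mm → R
Tobramycin 9 mm: ≤ 12 mm — resistant
Chloramphenicol 20 mm: in 20–22 mm → I

fosfomycin, ampicillin, tobramycin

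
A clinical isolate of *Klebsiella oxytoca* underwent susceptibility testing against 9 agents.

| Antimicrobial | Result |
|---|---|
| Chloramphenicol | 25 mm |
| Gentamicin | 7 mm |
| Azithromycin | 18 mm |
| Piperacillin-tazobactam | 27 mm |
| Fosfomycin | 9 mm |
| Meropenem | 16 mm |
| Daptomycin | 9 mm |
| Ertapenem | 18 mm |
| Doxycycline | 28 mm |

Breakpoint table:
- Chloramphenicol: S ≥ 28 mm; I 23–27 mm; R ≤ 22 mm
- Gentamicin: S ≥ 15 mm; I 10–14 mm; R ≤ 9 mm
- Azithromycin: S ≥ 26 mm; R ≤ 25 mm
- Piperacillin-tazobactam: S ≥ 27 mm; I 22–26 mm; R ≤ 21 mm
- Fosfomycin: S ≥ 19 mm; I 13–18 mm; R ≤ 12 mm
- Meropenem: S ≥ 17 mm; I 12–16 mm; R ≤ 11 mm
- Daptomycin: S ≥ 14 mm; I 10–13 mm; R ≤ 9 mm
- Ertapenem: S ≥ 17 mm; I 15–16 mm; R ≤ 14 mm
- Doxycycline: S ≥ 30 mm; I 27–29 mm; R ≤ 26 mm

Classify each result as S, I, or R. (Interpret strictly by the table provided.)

I, R, R, S, R, I, R, S, I

Chloramphenicol: 25 mm is in 23–27 mm — I
Gentamicin (7 mm) ≤ 9 mm → R
Azithromycin (18 mm) ≤ 25 mm → resistant
Piperacillin-tazobactam (27 mm) ≥ 27 mm → Susceptible
Fosfomycin 9 mm: ≤ 12 mm — Resistant
Meropenem 16 mm: in 12–16 mm — I
Daptomycin (9 mm) ≤ 9 mm ⇒ Resistant
Ertapenem 18 mm: ≥ 17 mm → S
Doxycycline 28 mm: in 27–29 mm → Intermediate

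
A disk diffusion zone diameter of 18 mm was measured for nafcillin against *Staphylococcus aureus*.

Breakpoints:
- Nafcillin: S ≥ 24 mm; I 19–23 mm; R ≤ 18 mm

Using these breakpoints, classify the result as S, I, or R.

R

Nafcillin 18 mm: ≤ 18 mm — R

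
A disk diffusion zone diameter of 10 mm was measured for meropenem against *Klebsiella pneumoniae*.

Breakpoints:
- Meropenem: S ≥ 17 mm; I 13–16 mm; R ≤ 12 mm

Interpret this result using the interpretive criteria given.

Meropenem 10 mm: ≤ 12 mm — resistant

Resistant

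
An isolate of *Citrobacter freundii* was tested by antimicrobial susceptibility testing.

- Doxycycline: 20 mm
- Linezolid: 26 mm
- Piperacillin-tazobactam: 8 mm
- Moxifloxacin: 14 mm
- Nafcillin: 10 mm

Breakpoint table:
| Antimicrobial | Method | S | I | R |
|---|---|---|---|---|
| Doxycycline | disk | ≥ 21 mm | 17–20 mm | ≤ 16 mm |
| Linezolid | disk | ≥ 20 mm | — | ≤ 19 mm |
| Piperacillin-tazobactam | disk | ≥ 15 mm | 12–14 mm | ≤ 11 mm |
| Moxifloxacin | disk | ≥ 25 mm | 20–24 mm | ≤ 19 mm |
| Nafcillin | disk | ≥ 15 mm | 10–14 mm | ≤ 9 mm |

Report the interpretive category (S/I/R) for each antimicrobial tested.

I, S, R, R, I

Doxycycline 20 mm: in 17–20 mm → I
Linezolid (26 mm) ≥ 20 mm ⇒ S
Piperacillin-tazobactam 8 mm: ≤ 11 mm → resistant
Moxifloxacin: 14 mm is ≤ 19 mm — R
Nafcillin 10 mm: in 10–14 mm — intermediate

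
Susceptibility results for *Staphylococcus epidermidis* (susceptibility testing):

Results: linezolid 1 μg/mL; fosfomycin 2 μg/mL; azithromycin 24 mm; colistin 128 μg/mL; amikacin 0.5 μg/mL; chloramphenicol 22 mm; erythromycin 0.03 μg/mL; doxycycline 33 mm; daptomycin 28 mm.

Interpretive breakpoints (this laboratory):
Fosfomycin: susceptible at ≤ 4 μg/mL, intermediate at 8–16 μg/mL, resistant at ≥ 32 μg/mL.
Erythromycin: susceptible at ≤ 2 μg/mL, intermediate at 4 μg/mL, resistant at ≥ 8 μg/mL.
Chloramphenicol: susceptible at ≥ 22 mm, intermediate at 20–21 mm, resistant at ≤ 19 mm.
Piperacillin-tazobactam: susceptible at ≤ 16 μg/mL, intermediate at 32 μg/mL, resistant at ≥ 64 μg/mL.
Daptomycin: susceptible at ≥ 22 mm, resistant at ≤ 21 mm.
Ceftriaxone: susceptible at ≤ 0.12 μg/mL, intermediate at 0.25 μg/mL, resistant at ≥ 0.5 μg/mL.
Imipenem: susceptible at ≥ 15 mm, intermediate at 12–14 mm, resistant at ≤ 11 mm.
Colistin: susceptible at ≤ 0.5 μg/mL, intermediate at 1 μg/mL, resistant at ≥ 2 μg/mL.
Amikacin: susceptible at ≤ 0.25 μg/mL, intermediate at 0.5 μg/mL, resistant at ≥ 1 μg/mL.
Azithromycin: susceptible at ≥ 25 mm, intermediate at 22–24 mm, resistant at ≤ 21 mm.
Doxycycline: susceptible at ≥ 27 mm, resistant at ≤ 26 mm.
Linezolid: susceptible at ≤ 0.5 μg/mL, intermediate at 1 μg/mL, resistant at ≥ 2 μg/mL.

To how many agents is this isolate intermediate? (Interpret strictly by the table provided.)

3

Linezolid (1 μg/mL) = 1 μg/mL → intermediate
Fosfomycin 2 μg/mL: ≤ 4 μg/mL ⇒ S
Azithromycin: 24 mm is in 22–24 mm → I
Colistin 128 μg/mL: ≥ 2 μg/mL ⇒ Resistant
Amikacin (0.5 μg/mL) = 0.5 μg/mL — Intermediate
Chloramphenicol (22 mm) ≥ 22 mm → susceptible
Erythromycin (0.03 μg/mL) ≤ 2 μg/mL ⇒ Susceptible
Doxycycline 33 mm: ≥ 27 mm ⇒ Susceptible
Daptomycin: 28 mm is ≥ 22 mm — susceptible
Intermediate: 3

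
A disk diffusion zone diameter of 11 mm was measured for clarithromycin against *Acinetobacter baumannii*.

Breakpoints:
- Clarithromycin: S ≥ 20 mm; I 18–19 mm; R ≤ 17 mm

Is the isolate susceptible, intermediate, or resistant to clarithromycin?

Clarithromycin 11 mm: ≤ 17 mm ⇒ Resistant

R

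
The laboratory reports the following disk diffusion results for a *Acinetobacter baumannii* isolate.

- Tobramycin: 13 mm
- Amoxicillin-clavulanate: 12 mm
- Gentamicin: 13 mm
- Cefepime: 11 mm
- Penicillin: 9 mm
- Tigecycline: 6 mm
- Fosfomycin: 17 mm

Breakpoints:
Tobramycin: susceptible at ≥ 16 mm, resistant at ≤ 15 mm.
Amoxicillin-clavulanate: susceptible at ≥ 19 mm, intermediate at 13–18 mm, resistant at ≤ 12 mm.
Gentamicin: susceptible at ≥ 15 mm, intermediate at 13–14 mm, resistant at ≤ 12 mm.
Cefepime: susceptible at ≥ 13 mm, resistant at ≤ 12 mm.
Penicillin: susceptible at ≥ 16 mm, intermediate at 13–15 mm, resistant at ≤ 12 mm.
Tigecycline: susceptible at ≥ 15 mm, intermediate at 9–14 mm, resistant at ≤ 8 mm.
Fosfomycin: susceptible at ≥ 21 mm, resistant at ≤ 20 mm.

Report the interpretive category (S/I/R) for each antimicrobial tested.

Tobramycin 13 mm: ≤ 15 mm ⇒ resistant
Amoxicillin-clavulanate 12 mm: ≤ 12 mm ⇒ Resistant
Gentamicin (13 mm) in 13–14 mm → I
Cefepime (11 mm) ≤ 12 mm ⇒ resistant
Penicillin 9 mm: ≤ 12 mm — resistant
Tigecycline (6 mm) ≤ 8 mm → R
Fosfomycin (17 mm) ≤ 20 mm — R

R, R, I, R, R, R, R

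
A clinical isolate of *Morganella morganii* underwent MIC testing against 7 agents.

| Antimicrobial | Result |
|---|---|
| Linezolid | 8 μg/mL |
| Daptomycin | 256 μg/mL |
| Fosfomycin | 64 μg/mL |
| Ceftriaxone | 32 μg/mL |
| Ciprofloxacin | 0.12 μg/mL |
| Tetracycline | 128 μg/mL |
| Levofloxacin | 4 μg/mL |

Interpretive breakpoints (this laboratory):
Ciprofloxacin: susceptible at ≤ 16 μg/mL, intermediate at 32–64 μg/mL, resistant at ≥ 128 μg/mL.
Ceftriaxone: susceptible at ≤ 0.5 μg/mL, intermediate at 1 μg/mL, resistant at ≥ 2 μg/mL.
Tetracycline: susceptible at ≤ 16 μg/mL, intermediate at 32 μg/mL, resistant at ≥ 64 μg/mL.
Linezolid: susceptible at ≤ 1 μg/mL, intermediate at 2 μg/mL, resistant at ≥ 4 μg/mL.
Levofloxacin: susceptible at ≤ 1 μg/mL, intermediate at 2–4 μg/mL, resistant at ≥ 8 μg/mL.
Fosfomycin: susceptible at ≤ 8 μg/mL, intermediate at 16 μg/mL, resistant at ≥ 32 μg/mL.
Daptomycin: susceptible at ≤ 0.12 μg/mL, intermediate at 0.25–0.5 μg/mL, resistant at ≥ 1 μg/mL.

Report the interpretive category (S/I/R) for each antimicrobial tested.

R, R, R, R, S, R, I

Linezolid: 8 μg/mL is ≥ 4 μg/mL — resistant
Daptomycin (256 μg/mL) ≥ 1 μg/mL — Resistant
Fosfomycin: 64 μg/mL is ≥ 32 μg/mL ⇒ R
Ceftriaxone (32 μg/mL) ≥ 2 μg/mL → resistant
Ciprofloxacin (0.12 μg/mL) ≤ 16 μg/mL → S
Tetracycline: 128 μg/mL is ≥ 64 μg/mL ⇒ Resistant
Levofloxacin (4 μg/mL) in 2–4 μg/mL → Intermediate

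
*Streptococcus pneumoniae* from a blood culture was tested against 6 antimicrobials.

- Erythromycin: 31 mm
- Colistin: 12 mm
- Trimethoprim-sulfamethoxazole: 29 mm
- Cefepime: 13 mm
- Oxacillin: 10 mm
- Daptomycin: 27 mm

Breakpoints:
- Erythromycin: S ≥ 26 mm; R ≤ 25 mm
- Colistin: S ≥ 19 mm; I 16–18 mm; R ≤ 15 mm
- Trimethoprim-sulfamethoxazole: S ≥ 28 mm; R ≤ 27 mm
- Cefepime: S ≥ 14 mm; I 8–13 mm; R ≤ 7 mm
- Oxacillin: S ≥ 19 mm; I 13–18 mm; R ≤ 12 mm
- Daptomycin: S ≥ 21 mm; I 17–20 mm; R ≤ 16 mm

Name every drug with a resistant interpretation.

Erythromycin 31 mm: ≥ 26 mm — susceptible
Colistin (12 mm) ≤ 15 mm — resistant
Trimethoprim-sulfamethoxazole 29 mm: ≥ 28 mm — susceptible
Cefepime 13 mm: in 8–13 mm — Intermediate
Oxacillin (10 mm) ≤ 12 mm — Resistant
Daptomycin (27 mm) ≥ 21 mm ⇒ susceptible

colistin, oxacillin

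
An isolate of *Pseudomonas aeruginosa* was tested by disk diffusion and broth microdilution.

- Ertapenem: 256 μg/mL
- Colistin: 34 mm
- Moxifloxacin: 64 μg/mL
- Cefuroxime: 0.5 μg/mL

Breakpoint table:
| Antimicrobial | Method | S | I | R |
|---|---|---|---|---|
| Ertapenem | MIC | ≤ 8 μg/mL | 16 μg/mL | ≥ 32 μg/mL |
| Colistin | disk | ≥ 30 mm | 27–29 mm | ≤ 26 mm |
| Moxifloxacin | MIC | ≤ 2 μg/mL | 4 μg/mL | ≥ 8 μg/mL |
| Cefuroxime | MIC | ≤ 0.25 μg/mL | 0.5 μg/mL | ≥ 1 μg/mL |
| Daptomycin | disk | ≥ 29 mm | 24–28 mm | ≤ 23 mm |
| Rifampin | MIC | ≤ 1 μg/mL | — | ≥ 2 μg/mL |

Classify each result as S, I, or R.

Ertapenem: 256 μg/mL is ≥ 32 μg/mL — Resistant
Colistin (34 mm) ≥ 30 mm → Susceptible
Moxifloxacin 64 μg/mL: ≥ 8 μg/mL → Resistant
Cefuroxime: 0.5 μg/mL is = 0.5 μg/mL ⇒ intermediate

R, S, R, I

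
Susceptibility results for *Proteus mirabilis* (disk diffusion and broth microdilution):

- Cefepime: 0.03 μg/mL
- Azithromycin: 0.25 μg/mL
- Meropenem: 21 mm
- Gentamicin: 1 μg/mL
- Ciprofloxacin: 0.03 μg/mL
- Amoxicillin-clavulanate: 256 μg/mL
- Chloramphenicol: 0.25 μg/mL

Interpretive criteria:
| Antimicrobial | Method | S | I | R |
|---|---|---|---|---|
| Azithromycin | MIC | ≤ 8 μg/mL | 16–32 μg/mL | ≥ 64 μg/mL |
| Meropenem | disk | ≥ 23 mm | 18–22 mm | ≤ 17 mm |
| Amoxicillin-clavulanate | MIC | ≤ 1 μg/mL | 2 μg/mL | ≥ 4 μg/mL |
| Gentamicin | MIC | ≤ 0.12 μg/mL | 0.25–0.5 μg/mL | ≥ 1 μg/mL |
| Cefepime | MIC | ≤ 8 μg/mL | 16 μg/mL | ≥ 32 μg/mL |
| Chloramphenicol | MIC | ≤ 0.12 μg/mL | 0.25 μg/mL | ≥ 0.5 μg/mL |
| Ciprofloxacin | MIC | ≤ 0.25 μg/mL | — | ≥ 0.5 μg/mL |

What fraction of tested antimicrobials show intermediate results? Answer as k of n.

Cefepime (0.03 μg/mL) ≤ 8 μg/mL → Susceptible
Azithromycin (0.25 μg/mL) ≤ 8 μg/mL → S
Meropenem 21 mm: in 18–22 mm → intermediate
Gentamicin: 1 μg/mL is ≥ 1 μg/mL → R
Ciprofloxacin: 0.03 μg/mL is ≤ 0.25 μg/mL — Susceptible
Amoxicillin-clavulanate (256 μg/mL) ≥ 4 μg/mL — R
Chloramphenicol: 0.25 μg/mL is = 0.25 μg/mL → I
Intermediate: 2/7

2 of 7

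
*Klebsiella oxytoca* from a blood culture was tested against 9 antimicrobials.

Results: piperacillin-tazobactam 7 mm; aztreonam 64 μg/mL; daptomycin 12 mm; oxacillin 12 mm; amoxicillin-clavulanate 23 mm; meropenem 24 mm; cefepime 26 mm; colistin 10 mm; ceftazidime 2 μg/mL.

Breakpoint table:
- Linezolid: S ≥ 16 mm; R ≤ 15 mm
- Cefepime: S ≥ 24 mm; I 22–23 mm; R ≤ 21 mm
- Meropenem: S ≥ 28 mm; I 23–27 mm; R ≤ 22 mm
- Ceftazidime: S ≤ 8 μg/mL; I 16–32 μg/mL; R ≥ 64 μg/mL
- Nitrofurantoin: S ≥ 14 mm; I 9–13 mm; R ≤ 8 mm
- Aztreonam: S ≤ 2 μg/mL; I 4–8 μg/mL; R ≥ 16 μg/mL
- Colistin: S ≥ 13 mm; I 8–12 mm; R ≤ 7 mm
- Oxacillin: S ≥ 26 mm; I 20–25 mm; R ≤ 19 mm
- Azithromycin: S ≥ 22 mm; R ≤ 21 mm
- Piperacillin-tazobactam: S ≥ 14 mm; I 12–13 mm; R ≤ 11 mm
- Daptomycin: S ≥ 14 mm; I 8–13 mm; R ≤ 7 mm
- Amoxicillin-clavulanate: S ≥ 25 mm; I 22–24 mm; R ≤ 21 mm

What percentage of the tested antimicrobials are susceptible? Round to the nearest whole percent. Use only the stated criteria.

Piperacillin-tazobactam 7 mm: ≤ 11 mm ⇒ resistant
Aztreonam (64 μg/mL) ≥ 16 μg/mL ⇒ resistant
Daptomycin: 12 mm is in 8–13 mm — intermediate
Oxacillin (12 mm) ≤ 19 mm ⇒ resistant
Amoxicillin-clavulanate: 23 mm is in 22–24 mm ⇒ Intermediate
Meropenem 24 mm: in 23–27 mm → Intermediate
Cefepime (26 mm) ≥ 24 mm → S
Colistin: 10 mm is in 8–12 mm → Intermediate
Ceftazidime (2 μg/mL) ≤ 8 μg/mL — Susceptible
Susceptible: 2/9

22%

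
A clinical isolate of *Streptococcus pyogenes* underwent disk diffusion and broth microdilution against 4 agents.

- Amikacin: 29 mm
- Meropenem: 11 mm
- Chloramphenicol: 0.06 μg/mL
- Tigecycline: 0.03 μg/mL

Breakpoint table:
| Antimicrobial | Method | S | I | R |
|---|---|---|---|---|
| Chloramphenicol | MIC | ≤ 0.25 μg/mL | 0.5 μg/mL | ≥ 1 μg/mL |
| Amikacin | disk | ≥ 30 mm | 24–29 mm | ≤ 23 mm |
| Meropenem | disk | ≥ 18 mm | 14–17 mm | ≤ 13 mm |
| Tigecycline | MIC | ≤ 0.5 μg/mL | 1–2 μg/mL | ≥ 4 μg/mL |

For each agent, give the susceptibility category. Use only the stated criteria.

Amikacin: 29 mm is in 24–29 mm — intermediate
Meropenem (11 mm) ≤ 13 mm → Resistant
Chloramphenicol (0.06 μg/mL) ≤ 0.25 μg/mL — S
Tigecycline (0.03 μg/mL) ≤ 0.5 μg/mL ⇒ susceptible

I, R, S, S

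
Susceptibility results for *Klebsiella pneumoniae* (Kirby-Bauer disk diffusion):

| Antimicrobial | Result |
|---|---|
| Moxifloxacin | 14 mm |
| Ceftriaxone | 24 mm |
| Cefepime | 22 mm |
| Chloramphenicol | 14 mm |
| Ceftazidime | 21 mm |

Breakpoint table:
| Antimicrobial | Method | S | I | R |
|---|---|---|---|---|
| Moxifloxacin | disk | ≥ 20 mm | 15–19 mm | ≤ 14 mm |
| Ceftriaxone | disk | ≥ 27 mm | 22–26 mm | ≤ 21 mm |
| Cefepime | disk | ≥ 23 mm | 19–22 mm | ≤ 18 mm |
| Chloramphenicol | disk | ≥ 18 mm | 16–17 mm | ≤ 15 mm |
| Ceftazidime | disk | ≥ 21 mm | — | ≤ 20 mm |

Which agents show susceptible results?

Moxifloxacin: 14 mm is ≤ 14 mm — resistant
Ceftriaxone 24 mm: in 22–26 mm ⇒ Intermediate
Cefepime 22 mm: in 19–22 mm — Intermediate
Chloramphenicol: 14 mm is ≤ 15 mm → R
Ceftazidime 21 mm: ≥ 21 mm ⇒ susceptible

ceftazidime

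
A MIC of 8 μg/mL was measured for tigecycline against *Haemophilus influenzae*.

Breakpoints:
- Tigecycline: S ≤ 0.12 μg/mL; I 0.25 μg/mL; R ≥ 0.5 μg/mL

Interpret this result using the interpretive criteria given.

Tigecycline (8 μg/mL) ≥ 0.5 μg/mL → resistant

Resistant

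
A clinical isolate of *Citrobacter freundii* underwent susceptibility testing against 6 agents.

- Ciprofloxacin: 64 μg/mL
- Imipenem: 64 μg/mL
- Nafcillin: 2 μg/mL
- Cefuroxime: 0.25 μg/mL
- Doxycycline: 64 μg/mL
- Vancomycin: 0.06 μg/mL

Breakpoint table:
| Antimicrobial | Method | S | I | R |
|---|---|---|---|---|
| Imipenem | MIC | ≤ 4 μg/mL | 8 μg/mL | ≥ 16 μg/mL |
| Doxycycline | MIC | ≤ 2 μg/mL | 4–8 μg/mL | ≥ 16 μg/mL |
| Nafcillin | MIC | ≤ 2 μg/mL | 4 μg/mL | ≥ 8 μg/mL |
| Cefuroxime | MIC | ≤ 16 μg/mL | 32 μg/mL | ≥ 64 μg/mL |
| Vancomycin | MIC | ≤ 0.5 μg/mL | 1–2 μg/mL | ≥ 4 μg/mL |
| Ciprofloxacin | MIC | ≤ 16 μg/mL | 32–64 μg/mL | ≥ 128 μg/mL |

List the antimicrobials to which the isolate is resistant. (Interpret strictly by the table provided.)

Ciprofloxacin: 64 μg/mL is in 32–64 μg/mL → I
Imipenem (64 μg/mL) ≥ 16 μg/mL → resistant
Nafcillin 2 μg/mL: ≤ 2 μg/mL → S
Cefuroxime (0.25 μg/mL) ≤ 16 μg/mL → susceptible
Doxycycline (64 μg/mL) ≥ 16 μg/mL ⇒ resistant
Vancomycin 0.06 μg/mL: ≤ 0.5 μg/mL — susceptible

imipenem, doxycycline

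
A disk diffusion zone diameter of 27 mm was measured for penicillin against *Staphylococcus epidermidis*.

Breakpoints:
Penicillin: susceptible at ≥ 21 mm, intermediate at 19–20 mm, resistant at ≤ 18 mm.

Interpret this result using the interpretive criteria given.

S

Penicillin 27 mm: ≥ 21 mm ⇒ Susceptible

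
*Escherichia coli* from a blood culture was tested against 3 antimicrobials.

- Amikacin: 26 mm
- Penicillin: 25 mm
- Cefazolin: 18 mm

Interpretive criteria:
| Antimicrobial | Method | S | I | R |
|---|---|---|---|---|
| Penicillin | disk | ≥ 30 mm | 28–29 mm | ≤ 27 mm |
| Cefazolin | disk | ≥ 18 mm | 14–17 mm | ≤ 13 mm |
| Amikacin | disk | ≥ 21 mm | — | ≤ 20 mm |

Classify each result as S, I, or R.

S, R, S

Amikacin: 26 mm is ≥ 21 mm → Susceptible
Penicillin (25 mm) ≤ 27 mm — R
Cefazolin: 18 mm is ≥ 18 mm → susceptible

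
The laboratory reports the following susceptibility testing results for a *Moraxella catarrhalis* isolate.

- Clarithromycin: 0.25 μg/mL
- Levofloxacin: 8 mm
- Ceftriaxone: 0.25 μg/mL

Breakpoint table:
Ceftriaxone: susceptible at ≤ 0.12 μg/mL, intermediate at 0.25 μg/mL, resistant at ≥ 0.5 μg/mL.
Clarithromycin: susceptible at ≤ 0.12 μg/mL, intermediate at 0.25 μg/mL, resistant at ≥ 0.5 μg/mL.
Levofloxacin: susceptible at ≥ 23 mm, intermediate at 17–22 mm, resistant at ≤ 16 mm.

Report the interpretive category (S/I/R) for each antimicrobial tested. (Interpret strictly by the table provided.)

I, R, I

Clarithromycin (0.25 μg/mL) = 0.25 μg/mL → I
Levofloxacin (8 mm) ≤ 16 mm — resistant
Ceftriaxone 0.25 μg/mL: = 0.25 μg/mL ⇒ intermediate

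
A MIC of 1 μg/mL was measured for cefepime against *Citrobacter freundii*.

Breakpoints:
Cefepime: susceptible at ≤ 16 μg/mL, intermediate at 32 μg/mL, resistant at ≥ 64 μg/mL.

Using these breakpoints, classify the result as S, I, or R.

Cefepime 1 μg/mL: ≤ 16 μg/mL — S

Susceptible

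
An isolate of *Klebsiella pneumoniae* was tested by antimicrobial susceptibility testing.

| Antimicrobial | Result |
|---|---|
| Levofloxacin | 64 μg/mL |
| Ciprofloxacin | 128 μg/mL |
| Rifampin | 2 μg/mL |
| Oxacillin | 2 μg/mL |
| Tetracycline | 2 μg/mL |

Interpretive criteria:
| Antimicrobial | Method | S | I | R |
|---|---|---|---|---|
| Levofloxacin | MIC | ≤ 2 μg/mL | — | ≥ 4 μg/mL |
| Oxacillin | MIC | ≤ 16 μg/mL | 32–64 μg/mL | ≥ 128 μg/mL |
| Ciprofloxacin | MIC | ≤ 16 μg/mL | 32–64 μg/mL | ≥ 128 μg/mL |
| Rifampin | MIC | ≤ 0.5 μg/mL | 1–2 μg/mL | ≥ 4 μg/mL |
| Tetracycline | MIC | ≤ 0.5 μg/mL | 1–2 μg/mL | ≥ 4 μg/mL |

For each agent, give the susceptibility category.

Levofloxacin 64 μg/mL: ≥ 4 μg/mL ⇒ resistant
Ciprofloxacin: 128 μg/mL is ≥ 128 μg/mL ⇒ Resistant
Rifampin: 2 μg/mL is in 1–2 μg/mL — I
Oxacillin 2 μg/mL: ≤ 16 μg/mL → Susceptible
Tetracycline: 2 μg/mL is in 1–2 μg/mL ⇒ I

R, R, I, S, I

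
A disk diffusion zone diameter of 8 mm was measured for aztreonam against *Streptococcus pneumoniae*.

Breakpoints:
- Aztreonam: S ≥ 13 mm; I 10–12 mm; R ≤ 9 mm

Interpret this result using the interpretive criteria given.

Aztreonam: 8 mm is ≤ 9 mm ⇒ Resistant

Resistant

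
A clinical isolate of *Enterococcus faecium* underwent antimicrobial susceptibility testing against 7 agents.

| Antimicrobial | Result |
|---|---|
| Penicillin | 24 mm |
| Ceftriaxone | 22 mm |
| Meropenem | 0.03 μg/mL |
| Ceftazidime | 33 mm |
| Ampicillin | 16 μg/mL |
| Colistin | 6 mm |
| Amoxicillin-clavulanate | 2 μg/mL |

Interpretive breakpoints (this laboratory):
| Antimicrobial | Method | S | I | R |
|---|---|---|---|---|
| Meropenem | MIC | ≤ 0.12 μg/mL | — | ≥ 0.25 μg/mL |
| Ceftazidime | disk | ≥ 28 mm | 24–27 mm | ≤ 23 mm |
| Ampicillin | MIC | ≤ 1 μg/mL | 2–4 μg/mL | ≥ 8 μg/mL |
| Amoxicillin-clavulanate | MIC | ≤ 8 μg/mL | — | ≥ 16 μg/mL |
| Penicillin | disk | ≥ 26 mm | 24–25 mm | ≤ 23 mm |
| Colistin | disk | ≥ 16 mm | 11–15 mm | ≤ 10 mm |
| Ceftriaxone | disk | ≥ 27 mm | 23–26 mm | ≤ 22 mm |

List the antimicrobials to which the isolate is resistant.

ceftriaxone, ampicillin, colistin

Penicillin (24 mm) in 24–25 mm — intermediate
Ceftriaxone 22 mm: ≤ 22 mm → R
Meropenem 0.03 μg/mL: ≤ 0.12 μg/mL ⇒ Susceptible
Ceftazidime: 33 mm is ≥ 28 mm — susceptible
Ampicillin 16 μg/mL: ≥ 8 μg/mL → resistant
Colistin: 6 mm is ≤ 10 mm — resistant
Amoxicillin-clavulanate: 2 μg/mL is ≤ 8 μg/mL ⇒ susceptible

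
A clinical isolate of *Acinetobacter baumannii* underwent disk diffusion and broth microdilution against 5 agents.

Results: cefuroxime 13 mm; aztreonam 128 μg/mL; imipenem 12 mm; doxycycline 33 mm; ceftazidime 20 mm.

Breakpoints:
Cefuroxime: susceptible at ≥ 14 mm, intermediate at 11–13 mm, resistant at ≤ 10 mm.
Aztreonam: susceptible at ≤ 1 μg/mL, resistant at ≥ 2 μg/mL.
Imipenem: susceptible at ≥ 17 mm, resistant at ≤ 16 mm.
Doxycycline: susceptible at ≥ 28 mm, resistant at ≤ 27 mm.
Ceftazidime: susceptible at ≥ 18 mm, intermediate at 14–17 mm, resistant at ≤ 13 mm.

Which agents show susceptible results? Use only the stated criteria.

doxycycline, ceftazidime

Cefuroxime (13 mm) in 11–13 mm ⇒ intermediate
Aztreonam (128 μg/mL) ≥ 2 μg/mL — resistant
Imipenem 12 mm: ≤ 16 mm → R
Doxycycline: 33 mm is ≥ 28 mm → susceptible
Ceftazidime (20 mm) ≥ 18 mm ⇒ Susceptible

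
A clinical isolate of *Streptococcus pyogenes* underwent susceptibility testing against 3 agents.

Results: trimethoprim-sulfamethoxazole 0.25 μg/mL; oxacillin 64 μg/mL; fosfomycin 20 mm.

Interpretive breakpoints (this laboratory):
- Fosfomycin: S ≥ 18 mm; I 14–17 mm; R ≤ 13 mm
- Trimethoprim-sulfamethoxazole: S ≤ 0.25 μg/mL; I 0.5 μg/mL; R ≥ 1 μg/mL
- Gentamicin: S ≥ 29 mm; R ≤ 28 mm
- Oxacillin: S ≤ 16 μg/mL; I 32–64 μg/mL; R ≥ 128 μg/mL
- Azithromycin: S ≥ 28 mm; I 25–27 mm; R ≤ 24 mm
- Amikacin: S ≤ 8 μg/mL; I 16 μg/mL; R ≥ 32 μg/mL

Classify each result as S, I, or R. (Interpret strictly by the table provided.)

Trimethoprim-sulfamethoxazole 0.25 μg/mL: ≤ 0.25 μg/mL → S
Oxacillin: 64 μg/mL is in 32–64 μg/mL → intermediate
Fosfomycin (20 mm) ≥ 18 mm — susceptible

S, I, S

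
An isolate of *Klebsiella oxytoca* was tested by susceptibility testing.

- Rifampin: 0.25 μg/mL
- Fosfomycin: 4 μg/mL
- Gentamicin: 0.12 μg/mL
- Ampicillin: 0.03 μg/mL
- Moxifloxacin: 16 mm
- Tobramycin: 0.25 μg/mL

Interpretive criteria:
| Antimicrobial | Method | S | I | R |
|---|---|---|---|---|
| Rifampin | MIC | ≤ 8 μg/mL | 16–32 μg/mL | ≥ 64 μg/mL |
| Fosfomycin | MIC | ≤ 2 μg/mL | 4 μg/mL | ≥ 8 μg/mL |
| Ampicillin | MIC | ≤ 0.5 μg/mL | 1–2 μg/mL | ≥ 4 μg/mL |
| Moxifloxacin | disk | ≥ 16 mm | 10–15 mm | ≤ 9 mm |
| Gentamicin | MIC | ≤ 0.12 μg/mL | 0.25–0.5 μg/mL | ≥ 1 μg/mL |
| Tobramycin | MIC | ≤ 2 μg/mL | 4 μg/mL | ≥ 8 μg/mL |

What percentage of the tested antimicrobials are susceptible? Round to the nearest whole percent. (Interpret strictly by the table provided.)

Rifampin: 0.25 μg/mL is ≤ 8 μg/mL → susceptible
Fosfomycin (4 μg/mL) = 4 μg/mL — Intermediate
Gentamicin: 0.12 μg/mL is ≤ 0.12 μg/mL ⇒ susceptible
Ampicillin: 0.03 μg/mL is ≤ 0.5 μg/mL → Susceptible
Moxifloxacin (16 mm) ≥ 16 mm ⇒ Susceptible
Tobramycin 0.25 μg/mL: ≤ 2 μg/mL → Susceptible
Susceptible: 5/6

83%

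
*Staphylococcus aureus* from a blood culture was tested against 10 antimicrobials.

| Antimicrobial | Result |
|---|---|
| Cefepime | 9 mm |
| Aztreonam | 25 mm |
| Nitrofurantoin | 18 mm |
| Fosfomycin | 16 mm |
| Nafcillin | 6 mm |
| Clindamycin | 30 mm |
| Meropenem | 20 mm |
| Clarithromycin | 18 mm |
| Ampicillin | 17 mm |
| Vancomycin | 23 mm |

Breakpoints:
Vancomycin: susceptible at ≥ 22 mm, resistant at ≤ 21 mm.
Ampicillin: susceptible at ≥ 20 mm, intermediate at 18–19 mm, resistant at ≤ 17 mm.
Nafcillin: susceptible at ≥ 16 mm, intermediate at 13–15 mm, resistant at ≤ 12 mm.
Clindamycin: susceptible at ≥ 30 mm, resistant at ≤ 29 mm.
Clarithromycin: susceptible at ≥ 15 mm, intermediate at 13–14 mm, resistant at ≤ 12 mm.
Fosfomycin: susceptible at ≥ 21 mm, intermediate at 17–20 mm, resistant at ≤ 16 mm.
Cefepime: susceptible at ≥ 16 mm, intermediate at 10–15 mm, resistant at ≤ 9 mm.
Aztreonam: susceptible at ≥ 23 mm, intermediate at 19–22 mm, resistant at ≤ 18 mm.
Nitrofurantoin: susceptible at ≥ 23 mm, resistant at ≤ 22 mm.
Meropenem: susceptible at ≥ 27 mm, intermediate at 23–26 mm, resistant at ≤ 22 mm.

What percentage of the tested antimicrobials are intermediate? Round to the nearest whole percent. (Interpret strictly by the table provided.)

Cefepime (9 mm) ≤ 9 mm → R
Aztreonam: 25 mm is ≥ 23 mm → S
Nitrofurantoin 18 mm: ≤ 22 mm — Resistant
Fosfomycin: 16 mm is ≤ 16 mm — resistant
Nafcillin (6 mm) ≤ 12 mm ⇒ Resistant
Clindamycin: 30 mm is ≥ 30 mm → Susceptible
Meropenem 20 mm: ≤ 22 mm → R
Clarithromycin: 18 mm is ≥ 15 mm → Susceptible
Ampicillin: 17 mm is ≤ 17 mm ⇒ Resistant
Vancomycin (23 mm) ≥ 22 mm ⇒ Susceptible
Intermediate: 0/10

0%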